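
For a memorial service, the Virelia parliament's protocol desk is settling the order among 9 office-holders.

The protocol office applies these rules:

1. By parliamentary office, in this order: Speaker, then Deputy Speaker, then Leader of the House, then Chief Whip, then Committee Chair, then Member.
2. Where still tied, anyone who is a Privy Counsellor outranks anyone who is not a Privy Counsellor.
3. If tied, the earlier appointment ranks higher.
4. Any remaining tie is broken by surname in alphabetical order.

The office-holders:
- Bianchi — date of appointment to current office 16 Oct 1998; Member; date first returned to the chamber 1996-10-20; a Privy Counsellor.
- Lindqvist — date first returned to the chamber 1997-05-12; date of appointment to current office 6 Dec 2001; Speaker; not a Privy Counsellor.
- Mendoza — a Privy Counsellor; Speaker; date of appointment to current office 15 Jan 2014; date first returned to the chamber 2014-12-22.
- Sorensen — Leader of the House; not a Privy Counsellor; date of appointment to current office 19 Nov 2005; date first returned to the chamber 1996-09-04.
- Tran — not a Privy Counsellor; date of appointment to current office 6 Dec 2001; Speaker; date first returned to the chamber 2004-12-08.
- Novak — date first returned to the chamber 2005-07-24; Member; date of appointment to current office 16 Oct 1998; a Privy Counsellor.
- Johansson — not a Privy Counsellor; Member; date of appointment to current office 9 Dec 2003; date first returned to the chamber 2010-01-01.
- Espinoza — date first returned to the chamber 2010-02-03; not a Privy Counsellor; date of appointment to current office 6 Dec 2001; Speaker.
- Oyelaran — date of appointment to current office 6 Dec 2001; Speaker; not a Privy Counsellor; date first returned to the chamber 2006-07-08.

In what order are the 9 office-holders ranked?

By parliamentary office: Mendoza, Espinoza, Lindqvist, Oyelaran and Tran (Speaker); then Sorensen (Leader of the House); then Bianchi, Novak and Johansson (Member).
Among Mendoza, Espinoza, Lindqvist, Oyelaran and Tran, a Privy Counsellor before not a Privy Counsellor: Mendoza (a Privy Counsellor) before Espinoza, Lindqvist, Oyelaran and Tran (not a Privy Counsellor).
Espinoza, Lindqvist, Oyelaran and Tran all have date of appointment to current office 6 Dec 2001, so the next rule applies.
Among Espinoza, Lindqvist, Oyelaran and Tran, alphabetically by surname: Espinoza before Lindqvist before Oyelaran before Tran.
Among Bianchi, Novak and Johansson, a Privy Counsellor before not a Privy Counsellor: Bianchi and Novak (a Privy Counsellor) before Johansson (not a Privy Counsellor).
Bianchi and Novak both have date of appointment to current office 16 Oct 1998, so the next rule applies.
Among Bianchi and Novak, alphabetically by surname: Bianchi before Novak.
Full order: Mendoza, Espinoza, Lindqvist, Oyelaran, Tran, Sorensen, Bianchi, Novak, Johansson.

Mendoza, Espinoza, Lindqvist, Oyelaran, Tran, Sorensen, Bianchi, Novak, Johansson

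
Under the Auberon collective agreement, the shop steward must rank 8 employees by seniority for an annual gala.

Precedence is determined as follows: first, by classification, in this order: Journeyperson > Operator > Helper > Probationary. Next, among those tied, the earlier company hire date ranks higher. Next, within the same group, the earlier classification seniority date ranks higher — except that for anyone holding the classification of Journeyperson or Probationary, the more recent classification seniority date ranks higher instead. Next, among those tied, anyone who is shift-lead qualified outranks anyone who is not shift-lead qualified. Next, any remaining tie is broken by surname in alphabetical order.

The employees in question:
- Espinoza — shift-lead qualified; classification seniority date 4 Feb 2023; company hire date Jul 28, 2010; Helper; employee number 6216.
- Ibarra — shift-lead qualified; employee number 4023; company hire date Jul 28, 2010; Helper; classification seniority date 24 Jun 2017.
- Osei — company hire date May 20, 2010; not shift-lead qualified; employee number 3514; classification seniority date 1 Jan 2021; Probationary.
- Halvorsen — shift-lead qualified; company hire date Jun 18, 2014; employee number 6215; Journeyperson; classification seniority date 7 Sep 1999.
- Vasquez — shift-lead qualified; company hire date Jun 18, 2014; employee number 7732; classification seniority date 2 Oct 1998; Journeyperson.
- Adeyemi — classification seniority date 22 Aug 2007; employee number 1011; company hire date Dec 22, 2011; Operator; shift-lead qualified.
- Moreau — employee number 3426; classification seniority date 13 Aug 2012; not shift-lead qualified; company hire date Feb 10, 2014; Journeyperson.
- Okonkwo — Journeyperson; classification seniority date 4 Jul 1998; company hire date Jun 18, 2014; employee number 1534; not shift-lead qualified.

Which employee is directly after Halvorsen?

Vasquez

By classification: Moreau, Halvorsen, Vasquez and Okonkwo (Journeyperson); then Adeyemi (Operator); then Ibarra and Espinoza (Helper); then Osei (Probationary).
Among Moreau, Halvorsen, Vasquez and Okonkwo, by company hire date (earlier first): Moreau (Feb 10, 2014) before Halvorsen, Vasquez and Okonkwo (Jun 18, 2014).
Among Halvorsen, Vasquez and Okonkwo, by classification seniority date (later first) (reversed rule for this group): Halvorsen (7 Sep 1999) before Vasquez (2 Oct 1998) before Okonkwo (4 Jul 1998).
Ibarra and Espinoza both have company hire date Jul 28, 2010, so the next rule applies.
Among Ibarra and Espinoza, by classification seniority date (earlier first): Ibarra (24 Jun 2017) before Espinoza (4 Feb 2023).
Order: Moreau, Halvorsen, Vasquez, Okonkwo, Adeyemi, Ibarra, Espinoza, Osei.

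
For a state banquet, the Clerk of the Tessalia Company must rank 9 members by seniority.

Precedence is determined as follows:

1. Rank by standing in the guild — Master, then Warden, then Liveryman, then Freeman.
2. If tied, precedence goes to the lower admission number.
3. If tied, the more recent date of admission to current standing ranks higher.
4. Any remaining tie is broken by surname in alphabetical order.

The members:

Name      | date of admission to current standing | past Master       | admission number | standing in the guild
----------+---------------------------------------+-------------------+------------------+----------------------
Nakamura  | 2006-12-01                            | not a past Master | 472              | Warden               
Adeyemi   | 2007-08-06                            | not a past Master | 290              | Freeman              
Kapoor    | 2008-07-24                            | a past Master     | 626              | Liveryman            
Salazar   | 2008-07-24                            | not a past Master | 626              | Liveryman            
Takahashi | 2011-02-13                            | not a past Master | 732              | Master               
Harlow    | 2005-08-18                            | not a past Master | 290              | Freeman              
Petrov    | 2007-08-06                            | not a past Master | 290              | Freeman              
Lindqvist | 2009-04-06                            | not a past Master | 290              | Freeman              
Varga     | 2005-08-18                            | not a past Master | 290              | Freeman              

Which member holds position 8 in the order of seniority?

By standing in the guild: Takahashi (Master); then Nakamura (Warden); then Kapoor and Salazar (Liveryman); then Lindqvist, Adeyemi, Petrov, Harlow and Varga (Freeman).
Kapoor and Salazar both have admission number 626, so the next rule applies.
Kapoor and Salazar both have date of admission to current standing 2008-07-24, so the next rule applies.
Among Kapoor and Salazar, alphabetically by surname: Kapoor before Salazar.
Lindqvist, Adeyemi, Petrov, Harlow and Varga all have admission number 290, so the next rule applies.
Among Lindqvist, Adeyemi, Petrov, Harlow and Varga, by date of admission to current standing (later first): Lindqvist (2009-04-06) before Adeyemi and Petrov (2007-08-06) before Harlow and Varga (2005-08-18).
Among Adeyemi and Petrov, alphabetically by surname: Adeyemi before Petrov.
Among Harlow and Varga, alphabetically by surname: Harlow before Varga.
Order: Takahashi, Nakamura, Kapoor, Salazar, Lindqvist, Adeyemi, Petrov, Harlow, Varga.

Harlow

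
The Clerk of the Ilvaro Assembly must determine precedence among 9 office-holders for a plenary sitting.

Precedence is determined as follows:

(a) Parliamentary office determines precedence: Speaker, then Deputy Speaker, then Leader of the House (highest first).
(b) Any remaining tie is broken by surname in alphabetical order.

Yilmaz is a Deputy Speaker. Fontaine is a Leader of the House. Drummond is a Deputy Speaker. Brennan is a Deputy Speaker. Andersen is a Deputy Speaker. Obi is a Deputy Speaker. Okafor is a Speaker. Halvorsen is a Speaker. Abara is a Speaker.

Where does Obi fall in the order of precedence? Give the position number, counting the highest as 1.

7

By parliamentary office: Abara, Halvorsen and Okafor (Speaker); then Andersen, Brennan, Drummond, Obi and Yilmaz (Deputy Speaker); then Fontaine (Leader of the House).
Among Abara, Halvorsen and Okafor, alphabetically by surname: Abara before Halvorsen before Okafor.
Among Andersen, Brennan, Drummond, Obi and Yilmaz, alphabetically by surname: Andersen before Brennan before Drummond before Obi before Yilmaz.
Order: Abara, Halvorsen, Okafor, Andersen, Brennan, Drummond, Obi, Yilmaz, Fontaine. So position 7.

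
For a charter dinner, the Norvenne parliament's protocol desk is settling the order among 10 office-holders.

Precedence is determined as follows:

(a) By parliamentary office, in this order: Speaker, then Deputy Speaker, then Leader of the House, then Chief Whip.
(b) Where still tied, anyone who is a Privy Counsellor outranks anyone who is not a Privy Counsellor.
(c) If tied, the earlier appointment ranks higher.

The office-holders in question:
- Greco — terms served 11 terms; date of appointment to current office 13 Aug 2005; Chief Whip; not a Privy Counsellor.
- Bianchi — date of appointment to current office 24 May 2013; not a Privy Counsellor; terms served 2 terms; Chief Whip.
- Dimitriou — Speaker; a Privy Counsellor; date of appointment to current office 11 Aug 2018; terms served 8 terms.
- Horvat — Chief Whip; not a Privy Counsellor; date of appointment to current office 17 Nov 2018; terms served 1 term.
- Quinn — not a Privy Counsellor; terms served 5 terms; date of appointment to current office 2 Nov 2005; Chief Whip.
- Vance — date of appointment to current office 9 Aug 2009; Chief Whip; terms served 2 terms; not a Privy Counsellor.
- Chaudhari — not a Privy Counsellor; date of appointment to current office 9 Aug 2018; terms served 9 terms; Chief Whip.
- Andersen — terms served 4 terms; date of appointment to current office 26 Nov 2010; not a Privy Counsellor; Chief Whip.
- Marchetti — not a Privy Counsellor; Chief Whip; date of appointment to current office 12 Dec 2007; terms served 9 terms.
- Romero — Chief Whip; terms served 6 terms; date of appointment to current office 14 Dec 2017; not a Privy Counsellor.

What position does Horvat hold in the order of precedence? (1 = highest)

By parliamentary office: Dimitriou (Speaker); then Greco, Quinn, Marchetti, Vance, Andersen, Bianchi, Romero, Chaudhari and Horvat (Chief Whip).
Greco, Quinn, Marchetti, Vance, Andersen, Bianchi, Romero, Chaudhari and Horvat are each not a Privy Counsellor, so the next rule applies.
Among Greco, Quinn, Marchetti, Vance, Andersen, Bianchi, Romero, Chaudhari and Horvat, by date of appointment to current office (earlier first): Greco (13 Aug 2005) before Quinn (2 Nov 2005) before Marchetti (12 Dec 2007) before Vance (9 Aug 2009) before Andersen (26 Nov 2010) before Bianchi (24 May 2013) before Romero (14 Dec 2017) before Chaudhari (9 Aug 2018) before Horvat (17 Nov 2018).
Order: Dimitriou, Greco, Quinn, Marchetti, Vance, Andersen, Bianchi, Romero, Chaudhari, Horvat. So position 10.

10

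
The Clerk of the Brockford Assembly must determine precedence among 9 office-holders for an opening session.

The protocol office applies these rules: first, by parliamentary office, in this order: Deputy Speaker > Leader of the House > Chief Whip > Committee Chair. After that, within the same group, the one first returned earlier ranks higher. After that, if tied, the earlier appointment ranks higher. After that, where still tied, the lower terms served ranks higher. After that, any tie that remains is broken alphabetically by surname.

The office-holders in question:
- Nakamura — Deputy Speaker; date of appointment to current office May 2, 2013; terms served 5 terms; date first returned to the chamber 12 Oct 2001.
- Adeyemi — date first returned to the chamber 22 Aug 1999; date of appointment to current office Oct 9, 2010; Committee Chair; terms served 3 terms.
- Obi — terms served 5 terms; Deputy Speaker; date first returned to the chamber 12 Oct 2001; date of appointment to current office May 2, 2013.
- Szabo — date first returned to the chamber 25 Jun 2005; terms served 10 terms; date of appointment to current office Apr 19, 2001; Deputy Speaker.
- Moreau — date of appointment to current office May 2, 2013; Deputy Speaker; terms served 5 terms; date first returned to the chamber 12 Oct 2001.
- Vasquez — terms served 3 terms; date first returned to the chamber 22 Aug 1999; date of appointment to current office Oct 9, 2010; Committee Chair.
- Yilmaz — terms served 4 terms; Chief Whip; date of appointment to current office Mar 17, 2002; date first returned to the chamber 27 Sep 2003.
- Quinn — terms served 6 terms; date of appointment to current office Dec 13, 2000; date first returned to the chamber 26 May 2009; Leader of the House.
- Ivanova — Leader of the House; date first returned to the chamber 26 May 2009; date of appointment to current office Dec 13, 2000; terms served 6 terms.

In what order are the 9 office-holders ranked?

By parliamentary office: Moreau, Nakamura, Obi and Szabo (Deputy Speaker); then Ivanova and Quinn (Leader of the House); then Yilmaz (Chief Whip); then Adeyemi and Vasquez (Committee Chair).
Among Moreau, Nakamura, Obi and Szabo, by date first returned to the chamber (earlier first): Moreau, Nakamura and Obi (12 Oct 2001) before Szabo (25 Jun 2005).
Moreau, Nakamura and Obi all have date of appointment to current office May 2, 2013, so the next rule applies.
Moreau, Nakamura and Obi all have terms served 5 terms, so the next rule applies.
Among Moreau, Nakamura and Obi, alphabetically by surname: Moreau before Nakamura before Obi.
Ivanova and Quinn both have date first returned to the chamber 26 May 2009, so the next rule applies.
Ivanova and Quinn both have date of appointment to current office Dec 13, 2000, so the next rule applies.
Ivanova and Quinn both have terms served 6 terms, so the next rule applies.
Among Ivanova and Quinn, alphabetically by surname: Ivanova before Quinn.
Adeyemi and Vasquez both have date first returned to the chamber 22 Aug 1999, so the next rule applies.
Adeyemi and Vasquez both have date of appointment to current office Oct 9, 2010, so the next rule applies.
Adeyemi and Vasquez both have terms served 3 terms, so the next rule applies.
Among Adeyemi and Vasquez, alphabetically by surname: Adeyemi before Vasquez.
Full order: Moreau, Nakamura, Obi, Szabo, Ivanova, Quinn, Yilmaz, Adeyemi, Vasquez.

Moreau, Nakamura, Obi, Szabo, Ivanova, Quinn, Yilmaz, Adeyemi, Vasquez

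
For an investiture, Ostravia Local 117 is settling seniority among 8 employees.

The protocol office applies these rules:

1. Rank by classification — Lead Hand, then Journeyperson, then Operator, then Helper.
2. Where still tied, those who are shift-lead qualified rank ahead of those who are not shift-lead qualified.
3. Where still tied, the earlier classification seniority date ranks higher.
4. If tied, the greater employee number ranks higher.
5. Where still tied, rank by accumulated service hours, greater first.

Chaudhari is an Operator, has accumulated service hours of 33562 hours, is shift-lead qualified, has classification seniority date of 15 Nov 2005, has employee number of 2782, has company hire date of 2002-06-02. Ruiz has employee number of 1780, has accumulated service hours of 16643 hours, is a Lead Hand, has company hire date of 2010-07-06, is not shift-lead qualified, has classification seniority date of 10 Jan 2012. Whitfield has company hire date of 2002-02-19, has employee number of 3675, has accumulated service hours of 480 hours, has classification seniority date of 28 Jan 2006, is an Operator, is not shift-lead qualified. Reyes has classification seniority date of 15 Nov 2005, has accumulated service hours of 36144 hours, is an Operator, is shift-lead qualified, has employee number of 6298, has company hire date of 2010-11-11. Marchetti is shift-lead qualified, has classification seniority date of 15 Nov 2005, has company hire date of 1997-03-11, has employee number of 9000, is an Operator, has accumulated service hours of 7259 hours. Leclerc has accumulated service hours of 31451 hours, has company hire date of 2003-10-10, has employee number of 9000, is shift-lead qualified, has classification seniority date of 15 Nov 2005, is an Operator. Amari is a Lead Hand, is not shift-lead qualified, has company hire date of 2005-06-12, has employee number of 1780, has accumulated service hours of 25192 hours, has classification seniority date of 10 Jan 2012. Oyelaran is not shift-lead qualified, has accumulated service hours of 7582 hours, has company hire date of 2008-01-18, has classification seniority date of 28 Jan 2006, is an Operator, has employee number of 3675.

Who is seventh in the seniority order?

Oyelaran

By classification: Amari and Ruiz (Lead Hand); then Leclerc, Marchetti, Reyes, Chaudhari, Oyelaran and Whitfield (Operator).
Amari and Ruiz are each not shift-lead qualified, so the next rule applies.
Amari and Ruiz both have classification seniority date 10 Jan 2012, so the next rule applies.
Amari and Ruiz both have employee number 1780, so the next rule applies.
Among Amari and Ruiz, by accumulated service hours (higher first): Amari (25192 hours) before Ruiz (16643 hours).
Among Leclerc, Marchetti, Reyes, Chaudhari, Oyelaran and Whitfield, shift-lead qualified before not shift-lead qualified: Leclerc, Marchetti, Reyes and Chaudhari (shift-lead qualified) before Oyelaran and Whitfield (not shift-lead qualified).
Leclerc, Marchetti, Reyes and Chaudhari all have classification seniority date 15 Nov 2005, so the next rule applies.
Among Leclerc, Marchetti, Reyes and Chaudhari, by employee number (higher first): Leclerc and Marchetti (9000) before Reyes (6298) before Chaudhari (2782).
Among Leclerc and Marchetti, by accumulated service hours (higher first): Leclerc (31451 hours) before Marchetti (7259 hours).
Oyelaran and Whitfield both have classification seniority date 28 Jan 2006, so the next rule applies.
Oyelaran and Whitfield both have employee number 3675, so the next rule applies.
Among Oyelaran and Whitfield, by accumulated service hours (higher first): Oyelaran (7582 hours) before Whitfield (480 hours).
Order: Amari, Ruiz, Leclerc, Marchetti, Reyes, Chaudhari, Oyelaran, Whitfield.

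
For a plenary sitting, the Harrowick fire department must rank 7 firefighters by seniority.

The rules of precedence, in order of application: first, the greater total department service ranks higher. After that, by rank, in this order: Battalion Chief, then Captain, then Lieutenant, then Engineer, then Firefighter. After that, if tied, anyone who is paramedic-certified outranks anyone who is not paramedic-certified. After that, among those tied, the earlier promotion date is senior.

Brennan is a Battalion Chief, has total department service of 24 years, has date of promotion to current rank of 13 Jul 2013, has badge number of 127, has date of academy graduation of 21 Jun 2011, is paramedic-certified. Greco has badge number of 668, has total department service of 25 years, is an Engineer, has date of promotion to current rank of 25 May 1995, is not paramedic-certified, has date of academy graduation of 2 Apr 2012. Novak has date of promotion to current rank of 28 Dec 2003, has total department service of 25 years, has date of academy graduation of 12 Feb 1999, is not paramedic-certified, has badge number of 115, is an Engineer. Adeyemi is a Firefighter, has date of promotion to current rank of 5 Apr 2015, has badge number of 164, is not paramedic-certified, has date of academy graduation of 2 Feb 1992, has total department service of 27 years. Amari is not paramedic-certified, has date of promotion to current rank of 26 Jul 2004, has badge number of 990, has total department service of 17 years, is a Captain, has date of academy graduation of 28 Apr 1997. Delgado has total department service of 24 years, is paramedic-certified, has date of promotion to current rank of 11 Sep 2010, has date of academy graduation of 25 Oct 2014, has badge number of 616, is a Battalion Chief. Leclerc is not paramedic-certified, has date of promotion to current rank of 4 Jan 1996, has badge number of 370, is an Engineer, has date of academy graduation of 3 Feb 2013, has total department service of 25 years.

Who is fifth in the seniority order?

Delgado

By total department service (higher first): Adeyemi (27 years); then Greco, Leclerc and Novak (each 25 years); then Delgado and Brennan (both 24 years); then Amari (17 years).
Greco, Leclerc and Novak are each Engineer, so the next rule applies.
Greco, Leclerc and Novak are each not paramedic-certified, so the next rule applies.
Among Greco, Leclerc and Novak, by date of promotion to current rank (earlier first): Greco (25 May 1995) before Leclerc (4 Jan 1996) before Novak (28 Dec 2003).
Delgado and Brennan are each Battalion Chief, so the next rule applies.
Delgado and Brennan are each paramedic-certified, so the next rule applies.
Among Delgado and Brennan, by date of promotion to current rank (earlier first): Delgado (11 Sep 2010) before Brennan (13 Jul 2013).
Order: Adeyemi, Greco, Leclerc, Novak, Delgado, Brennan, Amari.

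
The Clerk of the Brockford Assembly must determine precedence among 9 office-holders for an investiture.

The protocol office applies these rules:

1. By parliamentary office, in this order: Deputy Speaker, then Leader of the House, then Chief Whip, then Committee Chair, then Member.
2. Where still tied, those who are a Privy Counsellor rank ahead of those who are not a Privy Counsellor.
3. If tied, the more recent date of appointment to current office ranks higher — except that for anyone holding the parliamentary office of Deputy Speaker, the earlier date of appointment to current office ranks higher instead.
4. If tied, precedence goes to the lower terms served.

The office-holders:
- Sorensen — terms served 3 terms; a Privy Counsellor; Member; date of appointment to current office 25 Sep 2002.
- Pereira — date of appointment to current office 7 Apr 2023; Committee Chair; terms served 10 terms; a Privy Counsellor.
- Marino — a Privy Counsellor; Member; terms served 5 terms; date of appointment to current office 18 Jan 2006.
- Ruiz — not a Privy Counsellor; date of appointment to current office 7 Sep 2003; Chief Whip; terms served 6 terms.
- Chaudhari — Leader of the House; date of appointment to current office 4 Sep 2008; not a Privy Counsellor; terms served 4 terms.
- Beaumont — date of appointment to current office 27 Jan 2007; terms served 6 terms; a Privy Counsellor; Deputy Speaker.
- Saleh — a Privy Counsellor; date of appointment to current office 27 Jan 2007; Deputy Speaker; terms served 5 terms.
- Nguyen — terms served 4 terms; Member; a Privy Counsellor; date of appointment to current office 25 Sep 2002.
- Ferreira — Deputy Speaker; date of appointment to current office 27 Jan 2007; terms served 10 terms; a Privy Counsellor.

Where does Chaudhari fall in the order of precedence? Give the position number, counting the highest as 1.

By parliamentary office: Saleh, Beaumont and Ferreira (Deputy Speaker); then Chaudhari (Leader of the House); then Ruiz (Chief Whip); then Pereira (Committee Chair); then Marino, Sorensen and Nguyen (Member).
Saleh, Beaumont and Ferreira are each a Privy Counsellor, so the next rule applies.
Saleh, Beaumont and Ferreira all have date of appointment to current office 27 Jan 2007, so the next rule applies.
Among Saleh, Beaumont and Ferreira, by terms served (lower first): Saleh (5 terms) before Beaumont (6 terms) before Ferreira (10 terms).
Marino, Sorensen and Nguyen are each a Privy Counsellor, so the next rule applies.
Among Marino, Sorensen and Nguyen, by date of appointment to current office (later first): Marino (18 Jan 2006) before Sorensen and Nguyen (25 Sep 2002).
Among Sorensen and Nguyen, by terms served (lower first): Sorensen (3 terms) before Nguyen (4 terms).
Order: Saleh, Beaumont, Ferreira, Chaudhari, Ruiz, Pereira, Marino, Sorensen, Nguyen. So position 4.

4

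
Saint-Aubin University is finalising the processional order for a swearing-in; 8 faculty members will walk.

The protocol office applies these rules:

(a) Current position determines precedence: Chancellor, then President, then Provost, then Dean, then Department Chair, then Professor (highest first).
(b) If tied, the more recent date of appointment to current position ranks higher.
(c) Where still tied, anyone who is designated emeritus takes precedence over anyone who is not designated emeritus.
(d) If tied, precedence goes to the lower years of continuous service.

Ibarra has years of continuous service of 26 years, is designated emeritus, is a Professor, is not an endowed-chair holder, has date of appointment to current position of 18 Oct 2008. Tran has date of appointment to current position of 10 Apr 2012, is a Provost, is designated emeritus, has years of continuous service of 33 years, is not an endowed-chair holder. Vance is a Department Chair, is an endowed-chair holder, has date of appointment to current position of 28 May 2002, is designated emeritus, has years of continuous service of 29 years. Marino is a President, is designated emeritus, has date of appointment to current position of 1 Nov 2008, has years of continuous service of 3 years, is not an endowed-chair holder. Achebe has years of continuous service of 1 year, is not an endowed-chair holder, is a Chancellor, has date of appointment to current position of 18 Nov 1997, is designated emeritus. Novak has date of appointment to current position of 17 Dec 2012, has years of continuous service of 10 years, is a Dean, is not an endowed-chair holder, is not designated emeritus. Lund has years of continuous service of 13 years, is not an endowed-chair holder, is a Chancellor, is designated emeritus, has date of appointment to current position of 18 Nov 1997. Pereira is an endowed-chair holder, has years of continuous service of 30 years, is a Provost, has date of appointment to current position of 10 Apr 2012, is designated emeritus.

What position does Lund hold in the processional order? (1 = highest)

2

By current position: Achebe and Lund (Chancellor); then Marino (President); then Pereira and Tran (Provost); then Novak (Dean); then Vance (Department Chair); then Ibarra (Professor).
Achebe and Lund both have date of appointment to current position 18 Nov 1997, so the next rule applies.
Achebe and Lund are each designated emeritus, so the next rule applies.
Among Achebe and Lund, by years of continuous service (lower first): Achebe (1 year) before Lund (13 years).
Pereira and Tran both have date of appointment to current position 10 Apr 2012, so the next rule applies.
Pereira and Tran are each designated emeritus, so the next rule applies.
Among Pereira and Tran, by years of continuous service (lower first): Pereira (30 years) before Tran (33 years).
Order: Achebe, Lund, Marino, Pereira, Tran, Novak, Vance, Ibarra. So position 2.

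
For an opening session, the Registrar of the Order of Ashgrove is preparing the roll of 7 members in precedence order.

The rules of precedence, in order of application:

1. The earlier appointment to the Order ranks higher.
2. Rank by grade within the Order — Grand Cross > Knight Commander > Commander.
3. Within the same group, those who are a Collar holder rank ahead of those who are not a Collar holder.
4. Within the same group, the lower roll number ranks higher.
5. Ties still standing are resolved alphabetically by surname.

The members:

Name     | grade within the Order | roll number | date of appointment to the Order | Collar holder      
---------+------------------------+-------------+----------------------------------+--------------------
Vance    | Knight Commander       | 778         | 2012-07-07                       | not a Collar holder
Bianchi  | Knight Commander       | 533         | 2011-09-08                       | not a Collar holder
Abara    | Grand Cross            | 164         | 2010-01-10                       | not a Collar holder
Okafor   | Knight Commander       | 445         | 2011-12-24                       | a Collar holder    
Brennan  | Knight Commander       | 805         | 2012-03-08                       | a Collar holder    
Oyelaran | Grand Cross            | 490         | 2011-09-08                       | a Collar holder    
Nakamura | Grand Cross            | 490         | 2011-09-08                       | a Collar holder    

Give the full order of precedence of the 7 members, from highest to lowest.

Abara, Nakamura, Oyelaran, Bianchi, Okafor, Brennan, Vance

By date of appointment to the Order (earlier first): Abara (2010-01-10); then Nakamura, Oyelaran and Bianchi (each 2011-09-08); then Okafor (2011-12-24); then Brennan (2012-03-08); then Vance (2012-07-07).
Among Nakamura, Oyelaran and Bianchi, by grade within the Order: Nakamura and Oyelaran (Grand Cross) before Bianchi (Knight Commander).
Nakamura and Oyelaran are each a Collar holder, so the next rule applies.
Nakamura and Oyelaran both have roll number 490, so the next rule applies.
Among Nakamura and Oyelaran, alphabetically by surname: Nakamura before Oyelaran.
Full order: Abara, Nakamura, Oyelaran, Bianchi, Okafor, Brennan, Vance.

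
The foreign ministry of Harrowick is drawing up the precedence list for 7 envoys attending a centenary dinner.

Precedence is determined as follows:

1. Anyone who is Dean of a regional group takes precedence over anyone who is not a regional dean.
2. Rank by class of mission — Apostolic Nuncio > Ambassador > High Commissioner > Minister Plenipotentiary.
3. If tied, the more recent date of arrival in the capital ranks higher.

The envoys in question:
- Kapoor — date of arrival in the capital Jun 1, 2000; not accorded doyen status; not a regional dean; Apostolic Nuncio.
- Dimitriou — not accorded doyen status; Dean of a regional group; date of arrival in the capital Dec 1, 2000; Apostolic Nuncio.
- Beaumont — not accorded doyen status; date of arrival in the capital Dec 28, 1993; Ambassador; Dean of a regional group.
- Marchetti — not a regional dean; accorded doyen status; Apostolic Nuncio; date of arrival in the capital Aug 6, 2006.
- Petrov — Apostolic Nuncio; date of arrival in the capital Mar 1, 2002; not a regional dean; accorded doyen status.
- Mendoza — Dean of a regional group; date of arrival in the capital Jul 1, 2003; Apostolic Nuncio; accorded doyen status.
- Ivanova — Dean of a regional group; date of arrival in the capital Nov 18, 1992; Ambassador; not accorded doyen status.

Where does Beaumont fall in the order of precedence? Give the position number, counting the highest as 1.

By the first rule: Mendoza, Dimitriou, Beaumont and Ivanova (each Dean of a regional group); then Marchetti, Petrov and Kapoor (each not a regional dean).
Among Mendoza, Dimitriou, Beaumont and Ivanova, by class of mission: Mendoza and Dimitriou (Apostolic Nuncio) before Beaumont and Ivanova (Ambassador).
Among Mendoza and Dimitriou, by date of arrival in the capital (later first): Mendoza (Jul 1, 2003) before Dimitriou (Dec 1, 2000).
Among Beaumont and Ivanova, by date of arrival in the capital (later first): Beaumont (Dec 28, 1993) before Ivanova (Nov 18, 1992).
Marchetti, Petrov and Kapoor are each Apostolic Nuncio, so the next rule applies.
Among Marchetti, Petrov and Kapoor, by date of arrival in the capital (later first): Marchetti (Aug 6, 2006) before Petrov (Mar 1, 2002) before Kapoor (Jun 1, 2000).
Order: Mendoza, Dimitriou, Beaumont, Ivanova, Marchetti, Petrov, Kapoor. So position 3.

3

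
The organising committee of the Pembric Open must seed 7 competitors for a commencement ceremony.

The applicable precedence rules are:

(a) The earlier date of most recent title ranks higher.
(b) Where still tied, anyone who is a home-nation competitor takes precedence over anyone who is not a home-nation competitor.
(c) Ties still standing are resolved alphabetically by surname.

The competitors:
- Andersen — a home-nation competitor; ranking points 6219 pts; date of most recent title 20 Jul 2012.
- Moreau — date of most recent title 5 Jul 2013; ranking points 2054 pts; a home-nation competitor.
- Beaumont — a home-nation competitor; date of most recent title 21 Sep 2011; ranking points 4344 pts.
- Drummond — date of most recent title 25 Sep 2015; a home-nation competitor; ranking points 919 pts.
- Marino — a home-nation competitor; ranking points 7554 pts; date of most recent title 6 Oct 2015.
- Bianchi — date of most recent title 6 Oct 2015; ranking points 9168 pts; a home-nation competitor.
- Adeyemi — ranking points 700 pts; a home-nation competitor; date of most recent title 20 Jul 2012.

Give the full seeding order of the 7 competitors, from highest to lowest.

Beaumont, Adeyemi, Andersen, Moreau, Drummond, Bianchi, Marino

By date of most recent title (earlier first): Beaumont (21 Sep 2011); then Adeyemi and Andersen (both 20 Jul 2012); then Moreau (5 Jul 2013); then Drummond (25 Sep 2015); then Bianchi and Marino (both 6 Oct 2015).
Adeyemi and Andersen are each a home-nation competitor, so the next rule applies.
Among Adeyemi and Andersen, alphabetically by surname: Adeyemi before Andersen.
Bianchi and Marino are each a home-nation competitor, so the next rule applies.
Among Bianchi and Marino, alphabetically by surname: Bianchi before Marino.
Full order: Beaumont, Adeyemi, Andersen, Moreau, Drummond, Bianchi, Marino.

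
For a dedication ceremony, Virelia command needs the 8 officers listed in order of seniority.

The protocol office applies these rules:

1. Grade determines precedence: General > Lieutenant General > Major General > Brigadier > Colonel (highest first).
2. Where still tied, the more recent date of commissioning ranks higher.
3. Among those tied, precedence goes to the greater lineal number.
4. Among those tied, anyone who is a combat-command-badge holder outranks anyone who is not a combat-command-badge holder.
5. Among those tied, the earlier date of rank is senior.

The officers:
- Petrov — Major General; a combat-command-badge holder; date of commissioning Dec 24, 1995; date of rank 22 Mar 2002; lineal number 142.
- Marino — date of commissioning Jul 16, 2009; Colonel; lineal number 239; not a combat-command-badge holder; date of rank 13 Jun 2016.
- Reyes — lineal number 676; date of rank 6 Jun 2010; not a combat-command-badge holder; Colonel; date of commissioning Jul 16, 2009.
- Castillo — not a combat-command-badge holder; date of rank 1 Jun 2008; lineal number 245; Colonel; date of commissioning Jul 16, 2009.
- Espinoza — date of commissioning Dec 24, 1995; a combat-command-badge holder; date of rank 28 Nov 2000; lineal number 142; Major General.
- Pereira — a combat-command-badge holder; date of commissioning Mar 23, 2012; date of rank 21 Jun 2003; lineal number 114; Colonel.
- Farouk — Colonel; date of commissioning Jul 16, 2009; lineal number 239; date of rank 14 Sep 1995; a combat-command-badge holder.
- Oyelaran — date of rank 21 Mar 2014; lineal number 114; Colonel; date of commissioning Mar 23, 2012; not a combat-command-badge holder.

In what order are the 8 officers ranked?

By grade: Espinoza and Petrov (Major General); then Pereira, Oyelaran, Reyes, Castillo, Farouk and Marino (Colonel).
Espinoza and Petrov both have date of commissioning Dec 24, 1995, so the next rule applies.
Espinoza and Petrov both have lineal number 142, so the next rule applies.
Espinoza and Petrov are each a combat-command-badge holder, so the next rule applies.
Among Espinoza and Petrov, by date of rank (earlier first): Espinoza (28 Nov 2000) before Petrov (22 Mar 2002).
Among Pereira, Oyelaran, Reyes, Castillo, Farouk and Marino, by date of commissioning (later first): Pereira and Oyelaran (Mar 23, 2012) before Reyes, Castillo, Farouk and Marino (Jul 16, 2009).
Pereira and Oyelaran both have lineal number 114, so the next rule applies.
Among Pereira and Oyelaran, a combat-command-badge holder before not a combat-command-badge holder: Pereira (a combat-command-badge holder) before Oyelaran (not a combat-command-badge holder).
Among Reyes, Castillo, Farouk and Marino, by lineal number (higher first): Reyes (676) before Castillo (245) before Farouk and Marino (239).
Among Farouk and Marino, a combat-command-badge holder before not a combat-command-badge holder: Farouk (a combat-command-badge holder) before Marino (not a combat-command-badge holder).
Full order: Espinoza, Petrov, Pereira, Oyelaran, Reyes, Castillo, Farouk, Marino.

Espinoza, Petrov, Pereira, Oyelaran, Reyes, Castillo, Farouk, Marino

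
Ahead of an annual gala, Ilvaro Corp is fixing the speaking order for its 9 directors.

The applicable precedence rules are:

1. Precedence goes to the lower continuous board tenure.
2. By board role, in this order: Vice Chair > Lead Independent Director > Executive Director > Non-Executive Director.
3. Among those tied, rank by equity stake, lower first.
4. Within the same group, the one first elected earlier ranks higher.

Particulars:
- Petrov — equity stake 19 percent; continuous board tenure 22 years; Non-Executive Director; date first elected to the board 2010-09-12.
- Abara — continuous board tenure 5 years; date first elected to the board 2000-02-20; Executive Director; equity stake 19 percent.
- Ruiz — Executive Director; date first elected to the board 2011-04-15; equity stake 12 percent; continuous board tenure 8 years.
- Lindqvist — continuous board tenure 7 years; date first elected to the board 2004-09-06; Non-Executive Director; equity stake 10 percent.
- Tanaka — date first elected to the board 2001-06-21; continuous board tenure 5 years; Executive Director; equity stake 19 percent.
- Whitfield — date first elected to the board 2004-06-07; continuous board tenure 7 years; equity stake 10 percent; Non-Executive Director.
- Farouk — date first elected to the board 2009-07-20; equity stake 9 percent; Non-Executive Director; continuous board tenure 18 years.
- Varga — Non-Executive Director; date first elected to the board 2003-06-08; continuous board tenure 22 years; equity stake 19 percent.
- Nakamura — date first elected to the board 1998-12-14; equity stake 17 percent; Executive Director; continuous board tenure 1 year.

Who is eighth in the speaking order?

By continuous board tenure (lower first): Nakamura (1 year); then Abara and Tanaka (both 5 years); then Whitfield and Lindqvist (both 7 years); then Ruiz (8 years); then Farouk (18 years); then Varga and Petrov (both 22 years).
Abara and Tanaka are each Executive Director, so the next rule applies.
Abara and Tanaka both have equity stake 19 percent, so the next rule applies.
Among Abara and Tanaka, by date first elected to the board (earlier first): Abara (2000-02-20) before Tanaka (2001-06-21).
Whitfield and Lindqvist are each Non-Executive Director, so the next rule applies.
Whitfield and Lindqvist both have equity stake 10 percent, so the next rule applies.
Among Whitfield and Lindqvist, by date first elected to the board (earlier first): Whitfield (2004-06-07) before Lindqvist (2004-09-06).
Varga and Petrov are each Non-Executive Director, so the next rule applies.
Varga and Petrov both have equity stake 19 percent, so the next rule applies.
Among Varga and Petrov, by date first elected to the board (earlier first): Varga (2003-06-08) before Petrov (2010-09-12).
Order: Nakamura, Abara, Tanaka, Whitfield, Lindqvist, Ruiz, Farouk, Varga, Petrov.

Varga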